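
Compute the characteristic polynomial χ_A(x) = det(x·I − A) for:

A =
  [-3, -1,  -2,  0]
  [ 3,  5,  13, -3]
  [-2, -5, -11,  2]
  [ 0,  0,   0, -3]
x^4 + 12*x^3 + 54*x^2 + 108*x + 81

Expanding det(x·I − A) (e.g. by cofactor expansion or by noting that A is similar to its Jordan form J, which has the same characteristic polynomial as A) gives
  χ_A(x) = x^4 + 12*x^3 + 54*x^2 + 108*x + 81
which factors as (x + 3)^4. The eigenvalues (with algebraic multiplicities) are λ = -3 with multiplicity 4.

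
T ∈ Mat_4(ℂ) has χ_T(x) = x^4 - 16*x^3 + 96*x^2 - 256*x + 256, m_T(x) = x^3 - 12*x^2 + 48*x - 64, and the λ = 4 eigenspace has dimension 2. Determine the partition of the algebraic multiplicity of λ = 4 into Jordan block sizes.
Block sizes for λ = 4: [3, 1]

Step 1 — from the characteristic polynomial, algebraic multiplicity of λ = 4 is 4. From dim ker(T − (4)·I) = 2, there are exactly 2 Jordan blocks for λ = 4.
Step 2 — from the minimal polynomial, the factor (x − 4)^3 tells us the largest block for λ = 4 has size 3.
Step 3 — with total size 4, 2 blocks, and largest block 3, the block sizes (in nonincreasing order) are [3, 1].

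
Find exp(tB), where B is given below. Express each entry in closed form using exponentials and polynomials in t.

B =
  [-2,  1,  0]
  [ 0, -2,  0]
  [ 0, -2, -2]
e^{tB} =
  [exp(-2*t), t*exp(-2*t), 0]
  [0, exp(-2*t), 0]
  [0, -2*t*exp(-2*t), exp(-2*t)]

Strategy: write B = P · J · P⁻¹ where J is a Jordan canonical form, so e^{tB} = P · e^{tJ} · P⁻¹, and e^{tJ} can be computed block-by-block.

B has Jordan form
J =
  [-2,  1,  0]
  [ 0, -2,  0]
  [ 0,  0, -2]
(up to reordering of blocks).

Per-block formulas:
  For a 2×2 Jordan block J_2(-2): exp(t · J_2(-2)) = e^(-2t)·(I + t·N), where N is the 2×2 nilpotent shift.
  For a 1×1 block at λ = -2: exp(t · [-2]) = [e^(-2t)].

After assembling e^{tJ} and conjugating by P, we get:

e^{tB} =
  [exp(-2*t), t*exp(-2*t), 0]
  [0, exp(-2*t), 0]
  [0, -2*t*exp(-2*t), exp(-2*t)]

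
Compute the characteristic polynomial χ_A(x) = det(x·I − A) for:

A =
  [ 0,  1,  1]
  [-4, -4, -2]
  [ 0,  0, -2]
x^3 + 6*x^2 + 12*x + 8

Expanding det(x·I − A) (e.g. by cofactor expansion or by noting that A is similar to its Jordan form J, which has the same characteristic polynomial as A) gives
  χ_A(x) = x^3 + 6*x^2 + 12*x + 8
which factors as (x + 2)^3. The eigenvalues (with algebraic multiplicities) are λ = -2 with multiplicity 3.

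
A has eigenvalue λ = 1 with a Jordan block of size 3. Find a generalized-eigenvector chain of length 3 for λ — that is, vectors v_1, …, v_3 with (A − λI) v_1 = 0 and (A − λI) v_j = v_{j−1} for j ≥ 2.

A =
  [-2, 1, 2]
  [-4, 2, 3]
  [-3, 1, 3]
A Jordan chain for λ = 1 of length 3:
v_1 = (-1, -1, -1)ᵀ
v_2 = (-3, -4, -3)ᵀ
v_3 = (1, 0, 0)ᵀ

Let N = A − (1)·I. We want v_3 with N^3 v_3 = 0 but N^2 v_3 ≠ 0; then v_{j-1} := N · v_j for j = 3, …, 2.

Pick v_3 = (1, 0, 0)ᵀ.
Then v_2 = N · v_3 = (-3, -4, -3)ᵀ.
Then v_1 = N · v_2 = (-1, -1, -1)ᵀ.

Sanity check: (A − (1)·I) v_1 = (0, 0, 0)ᵀ = 0. ✓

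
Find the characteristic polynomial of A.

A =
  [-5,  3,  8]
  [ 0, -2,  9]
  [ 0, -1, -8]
x^3 + 15*x^2 + 75*x + 125

Expanding det(x·I − A) (e.g. by cofactor expansion or by noting that A is similar to its Jordan form J, which has the same characteristic polynomial as A) gives
  χ_A(x) = x^3 + 15*x^2 + 75*x + 125
which factors as (x + 5)^3. The eigenvalues (with algebraic multiplicities) are λ = -5 with multiplicity 3.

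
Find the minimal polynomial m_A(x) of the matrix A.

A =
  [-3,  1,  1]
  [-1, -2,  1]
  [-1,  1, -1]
x^3 + 6*x^2 + 12*x + 8

The characteristic polynomial is χ_A(x) = (x + 2)^3, so the eigenvalues are known. The minimal polynomial is
  m_A(x) = Π_λ (x − λ)^{k_λ}
where k_λ is the size of the *largest* Jordan block for λ (equivalently, the smallest k with (A − λI)^k v = 0 for every generalised eigenvector v of λ).

  λ = -2: largest Jordan block has size 3, contributing (x + 2)^3

So m_A(x) = (x + 2)^3 = x^3 + 6*x^2 + 12*x + 8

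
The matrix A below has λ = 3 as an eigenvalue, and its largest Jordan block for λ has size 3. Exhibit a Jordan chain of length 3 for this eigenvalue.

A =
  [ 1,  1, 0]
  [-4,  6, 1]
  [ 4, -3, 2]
A Jordan chain for λ = 3 of length 3:
v_1 = (1, 2, -2)ᵀ
v_2 = (1, 3, -3)ᵀ
v_3 = (0, 1, 0)ᵀ

Let N = A − (3)·I. We want v_3 with N^3 v_3 = 0 but N^2 v_3 ≠ 0; then v_{j-1} := N · v_j for j = 3, …, 2.

Pick v_3 = (0, 1, 0)ᵀ.
Then v_2 = N · v_3 = (1, 3, -3)ᵀ.
Then v_1 = N · v_2 = (1, 2, -2)ᵀ.

Sanity check: (A − (3)·I) v_1 = (0, 0, 0)ᵀ = 0. ✓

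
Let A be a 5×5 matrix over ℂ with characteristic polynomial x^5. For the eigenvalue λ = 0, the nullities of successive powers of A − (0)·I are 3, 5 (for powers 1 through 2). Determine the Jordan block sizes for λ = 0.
Block sizes for λ = 0: [2, 2, 1]

From the dimensions of kernels of powers, the number of Jordan blocks of size at least j is d_j − d_{j−1} where d_j = dim ker(N^j) (with d_0 = 0). Computing the differences gives [3, 2].
The number of blocks of size exactly k is (#blocks of size ≥ k) − (#blocks of size ≥ k + 1), so the partition is: 1 block(s) of size 1, 2 block(s) of size 2.
In nonincreasing order the block sizes are [2, 2, 1].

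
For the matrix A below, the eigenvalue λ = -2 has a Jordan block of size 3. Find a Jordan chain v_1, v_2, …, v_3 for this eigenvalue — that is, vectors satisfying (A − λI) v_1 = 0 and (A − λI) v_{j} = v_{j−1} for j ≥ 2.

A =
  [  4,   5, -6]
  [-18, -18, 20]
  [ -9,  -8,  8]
A Jordan chain for λ = -2 of length 3:
v_1 = (-2, 6, 3)ᵀ
v_2 = (5, -16, -8)ᵀ
v_3 = (0, 1, 0)ᵀ

Let N = A − (-2)·I. We want v_3 with N^3 v_3 = 0 but N^2 v_3 ≠ 0; then v_{j-1} := N · v_j for j = 3, …, 2.

Pick v_3 = (0, 1, 0)ᵀ.
Then v_2 = N · v_3 = (5, -16, -8)ᵀ.
Then v_1 = N · v_2 = (-2, 6, 3)ᵀ.

Sanity check: (A − (-2)·I) v_1 = (0, 0, 0)ᵀ = 0. ✓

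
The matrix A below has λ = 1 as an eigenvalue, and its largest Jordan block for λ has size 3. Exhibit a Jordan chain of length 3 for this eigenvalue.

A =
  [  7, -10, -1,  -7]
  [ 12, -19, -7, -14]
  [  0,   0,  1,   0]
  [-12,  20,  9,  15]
A Jordan chain for λ = 1 of length 3:
v_1 = (1, 2, 0, -2)ᵀ
v_2 = (-1, -7, 0, 9)ᵀ
v_3 = (0, 0, 1, 0)ᵀ

Let N = A − (1)·I. We want v_3 with N^3 v_3 = 0 but N^2 v_3 ≠ 0; then v_{j-1} := N · v_j for j = 3, …, 2.

Pick v_3 = (0, 0, 1, 0)ᵀ.
Then v_2 = N · v_3 = (-1, -7, 0, 9)ᵀ.
Then v_1 = N · v_2 = (1, 2, 0, -2)ᵀ.

Sanity check: (A − (1)·I) v_1 = (0, 0, 0, 0)ᵀ = 0. ✓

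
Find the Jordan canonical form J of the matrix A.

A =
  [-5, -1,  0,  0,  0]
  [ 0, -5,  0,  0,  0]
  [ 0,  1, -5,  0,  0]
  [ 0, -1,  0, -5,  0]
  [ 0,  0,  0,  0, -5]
J_2(-5) ⊕ J_1(-5) ⊕ J_1(-5) ⊕ J_1(-5)

The characteristic polynomial is
  det(x·I − A) = x^5 + 25*x^4 + 250*x^3 + 1250*x^2 + 3125*x + 3125 = (x + 5)^5

Eigenvalues and multiplicities (the geometric multiplicity of λ is n − rank(A − λI), which equals the number of Jordan blocks for λ):
  λ = -5: algebraic multiplicity = 5, geometric multiplicity = 4

Determining the block sizes for each eigenvalue:
  λ = -5: 4 blocks summing to 5 forces exactly one block of size 2 and the rest size 1 → block sizes [2, 1, 1, 1]

Assembling the blocks gives a Jordan form
J =
  [-5,  1,  0,  0,  0]
  [ 0, -5,  0,  0,  0]
  [ 0,  0, -5,  0,  0]
  [ 0,  0,  0, -5,  0]
  [ 0,  0,  0,  0, -5]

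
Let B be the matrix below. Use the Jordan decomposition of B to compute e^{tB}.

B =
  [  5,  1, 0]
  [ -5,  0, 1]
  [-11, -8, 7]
e^{tB} =
  [-2*t^2*exp(4*t) + t*exp(4*t) + exp(4*t), -3*t^2*exp(4*t)/2 + t*exp(4*t), t^2*exp(4*t)/2]
  [2*t^2*exp(4*t) - 5*t*exp(4*t), 3*t^2*exp(4*t)/2 - 4*t*exp(4*t) + exp(4*t), -t^2*exp(4*t)/2 + t*exp(4*t)]
  [-2*t^2*exp(4*t) - 11*t*exp(4*t), -3*t^2*exp(4*t)/2 - 8*t*exp(4*t), t^2*exp(4*t)/2 + 3*t*exp(4*t) + exp(4*t)]

Strategy: write B = P · J · P⁻¹ where J is a Jordan canonical form, so e^{tB} = P · e^{tJ} · P⁻¹, and e^{tJ} can be computed block-by-block.

B has Jordan form
J =
  [4, 1, 0]
  [0, 4, 1]
  [0, 0, 4]
(up to reordering of blocks).

Per-block formulas:
  For a 3×3 Jordan block J_3(4): exp(t · J_3(4)) = e^(4t)·(I + t·N + (t^2/2)·N^2), where N is the 3×3 nilpotent shift.

After assembling e^{tJ} and conjugating by P, we get:

e^{tB} =
  [-2*t^2*exp(4*t) + t*exp(4*t) + exp(4*t), -3*t^2*exp(4*t)/2 + t*exp(4*t), t^2*exp(4*t)/2]
  [2*t^2*exp(4*t) - 5*t*exp(4*t), 3*t^2*exp(4*t)/2 - 4*t*exp(4*t) + exp(4*t), -t^2*exp(4*t)/2 + t*exp(4*t)]
  [-2*t^2*exp(4*t) - 11*t*exp(4*t), -3*t^2*exp(4*t)/2 - 8*t*exp(4*t), t^2*exp(4*t)/2 + 3*t*exp(4*t) + exp(4*t)]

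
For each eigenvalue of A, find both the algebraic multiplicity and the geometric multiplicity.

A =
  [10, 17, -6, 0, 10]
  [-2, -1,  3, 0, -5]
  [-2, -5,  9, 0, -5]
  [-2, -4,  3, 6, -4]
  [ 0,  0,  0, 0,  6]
λ = 6: alg = 5, geom = 2

Step 1 — factor the characteristic polynomial to read off the algebraic multiplicities:
  χ_A(x) = (x - 6)^5

Step 2 — compute geometric multiplicities via the rank-nullity identity g(λ) = n − rank(A − λI):
  rank(A − (6)·I) = 3, so dim ker(A − (6)·I) = n − 3 = 2

Summary:
  λ = 6: algebraic multiplicity = 5, geometric multiplicity = 2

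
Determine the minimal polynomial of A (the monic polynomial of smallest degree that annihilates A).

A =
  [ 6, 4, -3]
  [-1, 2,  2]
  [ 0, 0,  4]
x^3 - 12*x^2 + 48*x - 64

The characteristic polynomial is χ_A(x) = (x - 4)^3, so the eigenvalues are known. The minimal polynomial is
  m_A(x) = Π_λ (x − λ)^{k_λ}
where k_λ is the size of the *largest* Jordan block for λ (equivalently, the smallest k with (A − λI)^k v = 0 for every generalised eigenvector v of λ).

  λ = 4: largest Jordan block has size 3, contributing (x − 4)^3

So m_A(x) = (x - 4)^3 = x^3 - 12*x^2 + 48*x - 64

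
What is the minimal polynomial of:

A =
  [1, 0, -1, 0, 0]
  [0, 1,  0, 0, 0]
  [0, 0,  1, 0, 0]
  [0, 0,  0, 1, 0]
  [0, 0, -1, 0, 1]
x^2 - 2*x + 1

The characteristic polynomial is χ_A(x) = (x - 1)^5, so the eigenvalues are known. The minimal polynomial is
  m_A(x) = Π_λ (x − λ)^{k_λ}
where k_λ is the size of the *largest* Jordan block for λ (equivalently, the smallest k with (A − λI)^k v = 0 for every generalised eigenvector v of λ).

  λ = 1: largest Jordan block has size 2, contributing (x − 1)^2

So m_A(x) = (x - 1)^2 = x^2 - 2*x + 1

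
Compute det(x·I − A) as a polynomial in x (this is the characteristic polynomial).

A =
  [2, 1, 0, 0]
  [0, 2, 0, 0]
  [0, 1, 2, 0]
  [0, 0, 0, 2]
x^4 - 8*x^3 + 24*x^2 - 32*x + 16

Expanding det(x·I − A) (e.g. by cofactor expansion or by noting that A is similar to its Jordan form J, which has the same characteristic polynomial as A) gives
  χ_A(x) = x^4 - 8*x^3 + 24*x^2 - 32*x + 16
which factors as (x - 2)^4. The eigenvalues (with algebraic multiplicities) are λ = 2 with multiplicity 4.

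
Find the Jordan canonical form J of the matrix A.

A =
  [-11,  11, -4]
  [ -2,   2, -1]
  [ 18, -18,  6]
J_1(-3) ⊕ J_2(0)

The characteristic polynomial is
  det(x·I − A) = x^3 + 3*x^2 = x^2*(x + 3)

Eigenvalues and multiplicities (the geometric multiplicity of λ is n − rank(A − λI), which equals the number of Jordan blocks for λ):
  λ = -3: algebraic multiplicity = 1, geometric multiplicity = 1
  λ = 0: algebraic multiplicity = 2, geometric multiplicity = 1

Determining the block sizes for each eigenvalue:
  λ = -3: one block (gm = 1), so the single block has size am = 1 → block sizes [1]
  λ = 0: one block (gm = 1), so the single block has size am = 2 → block sizes [2]

Assembling the blocks gives a Jordan form
J =
  [-3, 0, 0]
  [ 0, 0, 1]
  [ 0, 0, 0]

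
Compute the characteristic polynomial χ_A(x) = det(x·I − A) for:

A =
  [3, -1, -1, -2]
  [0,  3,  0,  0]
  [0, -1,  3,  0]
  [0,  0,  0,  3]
x^4 - 12*x^3 + 54*x^2 - 108*x + 81

Expanding det(x·I − A) (e.g. by cofactor expansion or by noting that A is similar to its Jordan form J, which has the same characteristic polynomial as A) gives
  χ_A(x) = x^4 - 12*x^3 + 54*x^2 - 108*x + 81
which factors as (x - 3)^4. The eigenvalues (with algebraic multiplicities) are λ = 3 with multiplicity 4.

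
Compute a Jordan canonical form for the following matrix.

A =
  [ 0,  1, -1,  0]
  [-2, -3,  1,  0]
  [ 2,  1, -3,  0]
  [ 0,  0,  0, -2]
J_2(-2) ⊕ J_1(-2) ⊕ J_1(-2)

The characteristic polynomial is
  det(x·I − A) = x^4 + 8*x^3 + 24*x^2 + 32*x + 16 = (x + 2)^4

Eigenvalues and multiplicities (the geometric multiplicity of λ is n − rank(A − λI), which equals the number of Jordan blocks for λ):
  λ = -2: algebraic multiplicity = 4, geometric multiplicity = 3

Determining the block sizes for each eigenvalue:
  λ = -2: 3 blocks summing to 4 forces exactly one block of size 2 and the rest size 1 → block sizes [2, 1, 1]

Assembling the blocks gives a Jordan form
J =
  [-2,  1,  0,  0]
  [ 0, -2,  0,  0]
  [ 0,  0, -2,  0]
  [ 0,  0,  0, -2]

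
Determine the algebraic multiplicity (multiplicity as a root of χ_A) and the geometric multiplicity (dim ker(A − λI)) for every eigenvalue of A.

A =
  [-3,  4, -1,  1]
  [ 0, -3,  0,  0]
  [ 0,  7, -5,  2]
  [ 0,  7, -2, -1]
λ = -3: alg = 4, geom = 2

Step 1 — factor the characteristic polynomial to read off the algebraic multiplicities:
  χ_A(x) = (x + 3)^4

Step 2 — compute geometric multiplicities via the rank-nullity identity g(λ) = n − rank(A − λI):
  rank(A − (-3)·I) = 2, so dim ker(A − (-3)·I) = n − 2 = 2

Summary:
  λ = -3: algebraic multiplicity = 4, geometric multiplicity = 2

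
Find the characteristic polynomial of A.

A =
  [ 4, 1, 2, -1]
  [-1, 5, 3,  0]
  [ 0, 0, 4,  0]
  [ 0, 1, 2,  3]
x^4 - 16*x^3 + 96*x^2 - 256*x + 256

Expanding det(x·I − A) (e.g. by cofactor expansion or by noting that A is similar to its Jordan form J, which has the same characteristic polynomial as A) gives
  χ_A(x) = x^4 - 16*x^3 + 96*x^2 - 256*x + 256
which factors as (x - 4)^4. The eigenvalues (with algebraic multiplicities) are λ = 4 with multiplicity 4.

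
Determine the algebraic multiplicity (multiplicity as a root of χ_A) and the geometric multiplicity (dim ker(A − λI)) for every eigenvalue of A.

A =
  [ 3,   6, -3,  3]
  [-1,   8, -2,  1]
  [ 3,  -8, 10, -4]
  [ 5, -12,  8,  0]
λ = 3: alg = 1, geom = 1; λ = 6: alg = 3, geom = 1

Step 1 — factor the characteristic polynomial to read off the algebraic multiplicities:
  χ_A(x) = (x - 6)^3*(x - 3)

Step 2 — compute geometric multiplicities via the rank-nullity identity g(λ) = n − rank(A − λI):
  rank(A − (3)·I) = 3, so dim ker(A − (3)·I) = n − 3 = 1
  rank(A − (6)·I) = 3, so dim ker(A − (6)·I) = n − 3 = 1

Summary:
  λ = 3: algebraic multiplicity = 1, geometric multiplicity = 1
  λ = 6: algebraic multiplicity = 3, geometric multiplicity = 1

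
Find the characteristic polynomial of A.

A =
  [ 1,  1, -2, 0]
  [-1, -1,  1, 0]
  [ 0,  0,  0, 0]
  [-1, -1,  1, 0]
x^4

Expanding det(x·I − A) (e.g. by cofactor expansion or by noting that A is similar to its Jordan form J, which has the same characteristic polynomial as A) gives
  χ_A(x) = x^4
which factors as x^4. The eigenvalues (with algebraic multiplicities) are λ = 0 with multiplicity 4.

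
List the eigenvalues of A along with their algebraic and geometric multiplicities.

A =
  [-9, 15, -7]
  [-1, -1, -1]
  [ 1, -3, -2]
λ = -4: alg = 3, geom = 1

Step 1 — factor the characteristic polynomial to read off the algebraic multiplicities:
  χ_A(x) = (x + 4)^3

Step 2 — compute geometric multiplicities via the rank-nullity identity g(λ) = n − rank(A − λI):
  rank(A − (-4)·I) = 2, so dim ker(A − (-4)·I) = n − 2 = 1

Summary:
  λ = -4: algebraic multiplicity = 3, geometric multiplicity = 1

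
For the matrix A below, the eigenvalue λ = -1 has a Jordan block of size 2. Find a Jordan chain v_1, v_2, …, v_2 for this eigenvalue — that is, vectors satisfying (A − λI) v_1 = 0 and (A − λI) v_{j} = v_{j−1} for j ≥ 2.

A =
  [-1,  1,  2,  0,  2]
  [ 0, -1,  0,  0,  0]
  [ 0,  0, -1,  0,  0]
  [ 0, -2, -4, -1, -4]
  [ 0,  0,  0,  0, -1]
A Jordan chain for λ = -1 of length 2:
v_1 = (1, 0, 0, -2, 0)ᵀ
v_2 = (0, 1, 0, 0, 0)ᵀ

Let N = A − (-1)·I. We want v_2 with N^2 v_2 = 0 but N^1 v_2 ≠ 0; then v_{j-1} := N · v_j for j = 2, …, 2.

Pick v_2 = (0, 1, 0, 0, 0)ᵀ.
Then v_1 = N · v_2 = (1, 0, 0, -2, 0)ᵀ.

Sanity check: (A − (-1)·I) v_1 = (0, 0, 0, 0, 0)ᵀ = 0. ✓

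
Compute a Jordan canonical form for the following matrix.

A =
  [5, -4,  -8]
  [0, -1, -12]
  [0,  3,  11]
J_2(5) ⊕ J_1(5)

The characteristic polynomial is
  det(x·I − A) = x^3 - 15*x^2 + 75*x - 125 = (x - 5)^3

Eigenvalues and multiplicities (the geometric multiplicity of λ is n − rank(A − λI), which equals the number of Jordan blocks for λ):
  λ = 5: algebraic multiplicity = 3, geometric multiplicity = 2

Determining the block sizes for each eigenvalue:
  λ = 5: 2 blocks summing to 3 forces exactly one block of size 2 and the rest size 1 → block sizes [2, 1]

Assembling the blocks gives a Jordan form
J =
  [5, 1, 0]
  [0, 5, 0]
  [0, 0, 5]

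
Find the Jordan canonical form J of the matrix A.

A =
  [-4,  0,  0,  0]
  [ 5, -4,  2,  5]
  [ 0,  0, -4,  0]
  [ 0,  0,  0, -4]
J_2(-4) ⊕ J_1(-4) ⊕ J_1(-4)

The characteristic polynomial is
  det(x·I − A) = x^4 + 16*x^3 + 96*x^2 + 256*x + 256 = (x + 4)^4

Eigenvalues and multiplicities (the geometric multiplicity of λ is n − rank(A − λI), which equals the number of Jordan blocks for λ):
  λ = -4: algebraic multiplicity = 4, geometric multiplicity = 3

Determining the block sizes for each eigenvalue:
  λ = -4: 3 blocks summing to 4 forces exactly one block of size 2 and the rest size 1 → block sizes [2, 1, 1]

Assembling the blocks gives a Jordan form
J =
  [-4,  1,  0,  0]
  [ 0, -4,  0,  0]
  [ 0,  0, -4,  0]
  [ 0,  0,  0, -4]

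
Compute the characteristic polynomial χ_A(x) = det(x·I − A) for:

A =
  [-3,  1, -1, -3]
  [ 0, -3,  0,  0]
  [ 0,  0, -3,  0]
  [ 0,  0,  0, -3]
x^4 + 12*x^3 + 54*x^2 + 108*x + 81

Expanding det(x·I − A) (e.g. by cofactor expansion or by noting that A is similar to its Jordan form J, which has the same characteristic polynomial as A) gives
  χ_A(x) = x^4 + 12*x^3 + 54*x^2 + 108*x + 81
which factors as (x + 3)^4. The eigenvalues (with algebraic multiplicities) are λ = -3 with multiplicity 4.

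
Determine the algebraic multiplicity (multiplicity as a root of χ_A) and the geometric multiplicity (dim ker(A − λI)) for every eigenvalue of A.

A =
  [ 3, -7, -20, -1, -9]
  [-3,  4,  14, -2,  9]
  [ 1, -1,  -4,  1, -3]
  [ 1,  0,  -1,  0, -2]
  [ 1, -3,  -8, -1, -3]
λ = 0: alg = 5, geom = 2

Step 1 — factor the characteristic polynomial to read off the algebraic multiplicities:
  χ_A(x) = x^5

Step 2 — compute geometric multiplicities via the rank-nullity identity g(λ) = n − rank(A − λI):
  rank(A − (0)·I) = 3, so dim ker(A − (0)·I) = n − 3 = 2

Summary:
  λ = 0: algebraic multiplicity = 5, geometric multiplicity = 2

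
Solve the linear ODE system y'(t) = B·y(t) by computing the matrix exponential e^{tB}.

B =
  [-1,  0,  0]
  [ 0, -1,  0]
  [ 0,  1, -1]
e^{tB} =
  [exp(-t), 0, 0]
  [0, exp(-t), 0]
  [0, t*exp(-t), exp(-t)]

Strategy: write B = P · J · P⁻¹ where J is a Jordan canonical form, so e^{tB} = P · e^{tJ} · P⁻¹, and e^{tJ} can be computed block-by-block.

B has Jordan form
J =
  [-1,  1,  0]
  [ 0, -1,  0]
  [ 0,  0, -1]
(up to reordering of blocks).

Per-block formulas:
  For a 2×2 Jordan block J_2(-1): exp(t · J_2(-1)) = e^(-1t)·(I + t·N), where N is the 2×2 nilpotent shift.
  For a 1×1 block at λ = -1: exp(t · [-1]) = [e^(-1t)].

After assembling e^{tJ} and conjugating by P, we get:

e^{tB} =
  [exp(-t), 0, 0]
  [0, exp(-t), 0]
  [0, t*exp(-t), exp(-t)]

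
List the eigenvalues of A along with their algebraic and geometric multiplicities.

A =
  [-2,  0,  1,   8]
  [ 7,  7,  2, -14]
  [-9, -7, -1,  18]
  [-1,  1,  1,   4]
λ = 2: alg = 4, geom = 2

Step 1 — factor the characteristic polynomial to read off the algebraic multiplicities:
  χ_A(x) = (x - 2)^4

Step 2 — compute geometric multiplicities via the rank-nullity identity g(λ) = n − rank(A − λI):
  rank(A − (2)·I) = 2, so dim ker(A − (2)·I) = n − 2 = 2

Summary:
  λ = 2: algebraic multiplicity = 4, geometric multiplicity = 2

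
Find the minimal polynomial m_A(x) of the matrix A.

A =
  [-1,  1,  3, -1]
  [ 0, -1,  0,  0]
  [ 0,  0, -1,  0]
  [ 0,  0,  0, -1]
x^2 + 2*x + 1

The characteristic polynomial is χ_A(x) = (x + 1)^4, so the eigenvalues are known. The minimal polynomial is
  m_A(x) = Π_λ (x − λ)^{k_λ}
where k_λ is the size of the *largest* Jordan block for λ (equivalently, the smallest k with (A − λI)^k v = 0 for every generalised eigenvector v of λ).

  λ = -1: largest Jordan block has size 2, contributing (x + 1)^2

So m_A(x) = (x + 1)^2 = x^2 + 2*x + 1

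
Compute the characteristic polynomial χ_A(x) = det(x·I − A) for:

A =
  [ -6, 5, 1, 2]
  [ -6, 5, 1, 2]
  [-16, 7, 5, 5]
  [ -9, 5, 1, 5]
x^4 - 9*x^3 + 27*x^2 - 27*x

Expanding det(x·I − A) (e.g. by cofactor expansion or by noting that A is similar to its Jordan form J, which has the same characteristic polynomial as A) gives
  χ_A(x) = x^4 - 9*x^3 + 27*x^2 - 27*x
which factors as x*(x - 3)^3. The eigenvalues (with algebraic multiplicities) are λ = 0 with multiplicity 1, λ = 3 with multiplicity 3.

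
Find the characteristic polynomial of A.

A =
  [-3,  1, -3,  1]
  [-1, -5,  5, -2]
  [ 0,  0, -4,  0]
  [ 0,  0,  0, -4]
x^4 + 16*x^3 + 96*x^2 + 256*x + 256

Expanding det(x·I − A) (e.g. by cofactor expansion or by noting that A is similar to its Jordan form J, which has the same characteristic polynomial as A) gives
  χ_A(x) = x^4 + 16*x^3 + 96*x^2 + 256*x + 256
which factors as (x + 4)^4. The eigenvalues (with algebraic multiplicities) are λ = -4 with multiplicity 4.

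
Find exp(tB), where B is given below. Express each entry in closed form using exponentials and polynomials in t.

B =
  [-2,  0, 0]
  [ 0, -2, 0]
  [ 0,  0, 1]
e^{tB} =
  [exp(-2*t), 0, 0]
  [0, exp(-2*t), 0]
  [0, 0, exp(t)]

Strategy: write B = P · J · P⁻¹ where J is a Jordan canonical form, so e^{tB} = P · e^{tJ} · P⁻¹, and e^{tJ} can be computed block-by-block.

B has Jordan form
J =
  [-2,  0, 0]
  [ 0, -2, 0]
  [ 0,  0, 1]
(up to reordering of blocks).

Per-block formulas:
  For a 1×1 block at λ = -2: exp(t · [-2]) = [e^(-2t)].
  For a 1×1 block at λ = 1: exp(t · [1]) = [e^(1t)].

After assembling e^{tJ} and conjugating by P, we get:

e^{tB} =
  [exp(-2*t), 0, 0]
  [0, exp(-2*t), 0]
  [0, 0, exp(t)]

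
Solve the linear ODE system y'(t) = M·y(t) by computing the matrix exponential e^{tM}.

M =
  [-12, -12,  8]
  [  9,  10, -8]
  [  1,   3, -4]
e^{tM} =
  [-10*t*exp(-2*t) + exp(-2*t), -12*t*exp(-2*t), 8*t*exp(-2*t)]
  [5*t^2*exp(-2*t) + 9*t*exp(-2*t), 6*t^2*exp(-2*t) + 12*t*exp(-2*t) + exp(-2*t), -4*t^2*exp(-2*t) - 8*t*exp(-2*t)]
  [15*t^2*exp(-2*t)/2 + t*exp(-2*t), 9*t^2*exp(-2*t) + 3*t*exp(-2*t), -6*t^2*exp(-2*t) - 2*t*exp(-2*t) + exp(-2*t)]

Strategy: write M = P · J · P⁻¹ where J is a Jordan canonical form, so e^{tM} = P · e^{tJ} · P⁻¹, and e^{tJ} can be computed block-by-block.

M has Jordan form
J =
  [-2,  1,  0]
  [ 0, -2,  1]
  [ 0,  0, -2]
(up to reordering of blocks).

Per-block formulas:
  For a 3×3 Jordan block J_3(-2): exp(t · J_3(-2)) = e^(-2t)·(I + t·N + (t^2/2)·N^2), where N is the 3×3 nilpotent shift.

After assembling e^{tJ} and conjugating by P, we get:

e^{tM} =
  [-10*t*exp(-2*t) + exp(-2*t), -12*t*exp(-2*t), 8*t*exp(-2*t)]
  [5*t^2*exp(-2*t) + 9*t*exp(-2*t), 6*t^2*exp(-2*t) + 12*t*exp(-2*t) + exp(-2*t), -4*t^2*exp(-2*t) - 8*t*exp(-2*t)]
  [15*t^2*exp(-2*t)/2 + t*exp(-2*t), 9*t^2*exp(-2*t) + 3*t*exp(-2*t), -6*t^2*exp(-2*t) - 2*t*exp(-2*t) + exp(-2*t)]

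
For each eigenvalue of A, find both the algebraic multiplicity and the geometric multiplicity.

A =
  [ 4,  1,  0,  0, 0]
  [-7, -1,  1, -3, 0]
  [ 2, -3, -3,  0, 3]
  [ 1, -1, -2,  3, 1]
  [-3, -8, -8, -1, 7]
λ = 2: alg = 5, geom = 2

Step 1 — factor the characteristic polynomial to read off the algebraic multiplicities:
  χ_A(x) = (x - 2)^5

Step 2 — compute geometric multiplicities via the rank-nullity identity g(λ) = n − rank(A − λI):
  rank(A − (2)·I) = 3, so dim ker(A − (2)·I) = n − 3 = 2

Summary:
  λ = 2: algebraic multiplicity = 5, geometric multiplicity = 2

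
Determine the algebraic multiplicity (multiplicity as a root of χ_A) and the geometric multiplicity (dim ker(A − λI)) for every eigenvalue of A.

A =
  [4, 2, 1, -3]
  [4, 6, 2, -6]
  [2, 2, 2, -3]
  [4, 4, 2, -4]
λ = 2: alg = 4, geom = 2

Step 1 — factor the characteristic polynomial to read off the algebraic multiplicities:
  χ_A(x) = (x - 2)^4

Step 2 — compute geometric multiplicities via the rank-nullity identity g(λ) = n − rank(A − λI):
  rank(A − (2)·I) = 2, so dim ker(A − (2)·I) = n − 2 = 2

Summary:
  λ = 2: algebraic multiplicity = 4, geometric multiplicity = 2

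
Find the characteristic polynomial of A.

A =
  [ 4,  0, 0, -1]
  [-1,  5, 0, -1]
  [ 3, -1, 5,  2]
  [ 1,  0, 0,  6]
x^4 - 20*x^3 + 150*x^2 - 500*x + 625

Expanding det(x·I − A) (e.g. by cofactor expansion or by noting that A is similar to its Jordan form J, which has the same characteristic polynomial as A) gives
  χ_A(x) = x^4 - 20*x^3 + 150*x^2 - 500*x + 625
which factors as (x - 5)^4. The eigenvalues (with algebraic multiplicities) are λ = 5 with multiplicity 4.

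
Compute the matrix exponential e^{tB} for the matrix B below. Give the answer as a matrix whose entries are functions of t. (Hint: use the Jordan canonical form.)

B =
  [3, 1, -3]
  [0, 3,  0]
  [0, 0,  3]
e^{tB} =
  [exp(3*t), t*exp(3*t), -3*t*exp(3*t)]
  [0, exp(3*t), 0]
  [0, 0, exp(3*t)]

Strategy: write B = P · J · P⁻¹ where J is a Jordan canonical form, so e^{tB} = P · e^{tJ} · P⁻¹, and e^{tJ} can be computed block-by-block.

B has Jordan form
J =
  [3, 1, 0]
  [0, 3, 0]
  [0, 0, 3]
(up to reordering of blocks).

Per-block formulas:
  For a 1×1 block at λ = 3: exp(t · [3]) = [e^(3t)].
  For a 2×2 Jordan block J_2(3): exp(t · J_2(3)) = e^(3t)·(I + t·N), where N is the 2×2 nilpotent shift.

After assembling e^{tJ} and conjugating by P, we get:

e^{tB} =
  [exp(3*t), t*exp(3*t), -3*t*exp(3*t)]
  [0, exp(3*t), 0]
  [0, 0, exp(3*t)]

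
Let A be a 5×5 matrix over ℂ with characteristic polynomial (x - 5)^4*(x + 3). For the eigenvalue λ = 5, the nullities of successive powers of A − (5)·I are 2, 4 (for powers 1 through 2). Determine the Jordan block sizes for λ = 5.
Block sizes for λ = 5: [2, 2]

From the dimensions of kernels of powers, the number of Jordan blocks of size at least j is d_j − d_{j−1} where d_j = dim ker(N^j) (with d_0 = 0). Computing the differences gives [2, 2].
The number of blocks of size exactly k is (#blocks of size ≥ k) − (#blocks of size ≥ k + 1), so the partition is: 2 block(s) of size 2.
In nonincreasing order the block sizes are [2, 2].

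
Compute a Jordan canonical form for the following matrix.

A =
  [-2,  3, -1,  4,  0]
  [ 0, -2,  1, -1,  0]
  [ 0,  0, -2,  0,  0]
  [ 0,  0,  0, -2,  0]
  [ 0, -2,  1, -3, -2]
J_3(-2) ⊕ J_1(-2) ⊕ J_1(-2)

The characteristic polynomial is
  det(x·I − A) = x^5 + 10*x^4 + 40*x^3 + 80*x^2 + 80*x + 32 = (x + 2)^5

Eigenvalues and multiplicities (the geometric multiplicity of λ is n − rank(A − λI), which equals the number of Jordan blocks for λ):
  λ = -2: algebraic multiplicity = 5, geometric multiplicity = 3

Determining the block sizes for each eigenvalue:
  λ = -2: with am = 5 and gm = 3, the partition is not yet determined (e.g. several partitions of 5 into 3 parts exist). Let N = A − (-2)·I. Computing rank(N^1) = 2, rank(N^2) = 1, rank(N^3) = 0; the number of blocks of size ≥ j is rank(N^{j−1}) − rank(N^j), giving [3, 1, 1]. So we have 1 block(s) of size 3, 2 block(s) of size 1 → block sizes [3, 1, 1]

Assembling the blocks gives a Jordan form
J =
  [-2,  1,  0,  0,  0]
  [ 0, -2,  1,  0,  0]
  [ 0,  0, -2,  0,  0]
  [ 0,  0,  0, -2,  0]
  [ 0,  0,  0,  0, -2]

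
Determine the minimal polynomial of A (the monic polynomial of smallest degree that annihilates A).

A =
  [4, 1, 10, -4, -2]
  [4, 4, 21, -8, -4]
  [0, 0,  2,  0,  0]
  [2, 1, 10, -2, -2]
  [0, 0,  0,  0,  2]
x^3 - 6*x^2 + 12*x - 8

The characteristic polynomial is χ_A(x) = (x - 2)^5, so the eigenvalues are known. The minimal polynomial is
  m_A(x) = Π_λ (x − λ)^{k_λ}
where k_λ is the size of the *largest* Jordan block for λ (equivalently, the smallest k with (A − λI)^k v = 0 for every generalised eigenvector v of λ).

  λ = 2: largest Jordan block has size 3, contributing (x − 2)^3

So m_A(x) = (x - 2)^3 = x^3 - 6*x^2 + 12*x - 8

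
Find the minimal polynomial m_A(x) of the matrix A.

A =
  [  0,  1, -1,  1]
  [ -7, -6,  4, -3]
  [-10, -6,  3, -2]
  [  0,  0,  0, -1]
x^3 + 3*x^2 + 3*x + 1

The characteristic polynomial is χ_A(x) = (x + 1)^4, so the eigenvalues are known. The minimal polynomial is
  m_A(x) = Π_λ (x − λ)^{k_λ}
where k_λ is the size of the *largest* Jordan block for λ (equivalently, the smallest k with (A − λI)^k v = 0 for every generalised eigenvector v of λ).

  λ = -1: largest Jordan block has size 3, contributing (x + 1)^3

So m_A(x) = (x + 1)^3 = x^3 + 3*x^2 + 3*x + 1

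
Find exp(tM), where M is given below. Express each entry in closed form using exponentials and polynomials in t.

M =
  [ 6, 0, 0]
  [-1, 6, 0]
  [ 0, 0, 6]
e^{tM} =
  [exp(6*t), 0, 0]
  [-t*exp(6*t), exp(6*t), 0]
  [0, 0, exp(6*t)]

Strategy: write M = P · J · P⁻¹ where J is a Jordan canonical form, so e^{tM} = P · e^{tJ} · P⁻¹, and e^{tJ} can be computed block-by-block.

M has Jordan form
J =
  [6, 1, 0]
  [0, 6, 0]
  [0, 0, 6]
(up to reordering of blocks).

Per-block formulas:
  For a 1×1 block at λ = 6: exp(t · [6]) = [e^(6t)].
  For a 2×2 Jordan block J_2(6): exp(t · J_2(6)) = e^(6t)·(I + t·N), where N is the 2×2 nilpotent shift.

After assembling e^{tJ} and conjugating by P, we get:

e^{tM} =
  [exp(6*t), 0, 0]
  [-t*exp(6*t), exp(6*t), 0]
  [0, 0, exp(6*t)]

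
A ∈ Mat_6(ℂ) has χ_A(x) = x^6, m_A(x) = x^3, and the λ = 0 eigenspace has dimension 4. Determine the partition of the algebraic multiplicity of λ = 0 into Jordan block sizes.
Block sizes for λ = 0: [3, 1, 1, 1]

Step 1 — from the characteristic polynomial, algebraic multiplicity of λ = 0 is 6. From dim ker(A − (0)·I) = 4, there are exactly 4 Jordan blocks for λ = 0.
Step 2 — from the minimal polynomial, the factor (x − 0)^3 tells us the largest block for λ = 0 has size 3.
Step 3 — with total size 6, 4 blocks, and largest block 3, the block sizes (in nonincreasing order) are [3, 1, 1, 1].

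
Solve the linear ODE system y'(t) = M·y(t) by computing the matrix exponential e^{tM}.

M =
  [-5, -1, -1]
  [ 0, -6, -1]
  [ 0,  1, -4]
e^{tM} =
  [exp(-5*t), -t*exp(-5*t), -t*exp(-5*t)]
  [0, -t*exp(-5*t) + exp(-5*t), -t*exp(-5*t)]
  [0, t*exp(-5*t), t*exp(-5*t) + exp(-5*t)]

Strategy: write M = P · J · P⁻¹ where J is a Jordan canonical form, so e^{tM} = P · e^{tJ} · P⁻¹, and e^{tJ} can be computed block-by-block.

M has Jordan form
J =
  [-5,  1,  0]
  [ 0, -5,  0]
  [ 0,  0, -5]
(up to reordering of blocks).

Per-block formulas:
  For a 2×2 Jordan block J_2(-5): exp(t · J_2(-5)) = e^(-5t)·(I + t·N), where N is the 2×2 nilpotent shift.
  For a 1×1 block at λ = -5: exp(t · [-5]) = [e^(-5t)].

After assembling e^{tJ} and conjugating by P, we get:

e^{tM} =
  [exp(-5*t), -t*exp(-5*t), -t*exp(-5*t)]
  [0, -t*exp(-5*t) + exp(-5*t), -t*exp(-5*t)]
  [0, t*exp(-5*t), t*exp(-5*t) + exp(-5*t)]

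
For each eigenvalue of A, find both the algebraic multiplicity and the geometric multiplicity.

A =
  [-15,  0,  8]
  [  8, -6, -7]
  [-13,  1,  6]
λ = -5: alg = 3, geom = 1

Step 1 — factor the characteristic polynomial to read off the algebraic multiplicities:
  χ_A(x) = (x + 5)^3

Step 2 — compute geometric multiplicities via the rank-nullity identity g(λ) = n − rank(A − λI):
  rank(A − (-5)·I) = 2, so dim ker(A − (-5)·I) = n − 2 = 1

Summary:
  λ = -5: algebraic multiplicity = 3, geometric multiplicity = 1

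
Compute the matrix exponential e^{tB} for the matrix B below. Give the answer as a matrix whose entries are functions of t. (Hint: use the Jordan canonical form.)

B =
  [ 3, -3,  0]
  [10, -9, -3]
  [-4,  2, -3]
e^{tB} =
  [3*t^2*exp(-3*t) + 6*t*exp(-3*t) + exp(-3*t), -3*t*exp(-3*t), 9*t^2*exp(-3*t)/2]
  [6*t^2*exp(-3*t) + 10*t*exp(-3*t), -6*t*exp(-3*t) + exp(-3*t), 9*t^2*exp(-3*t) - 3*t*exp(-3*t)]
  [-2*t^2*exp(-3*t) - 4*t*exp(-3*t), 2*t*exp(-3*t), -3*t^2*exp(-3*t) + exp(-3*t)]

Strategy: write B = P · J · P⁻¹ where J is a Jordan canonical form, so e^{tB} = P · e^{tJ} · P⁻¹, and e^{tJ} can be computed block-by-block.

B has Jordan form
J =
  [-3,  1,  0]
  [ 0, -3,  1]
  [ 0,  0, -3]
(up to reordering of blocks).

Per-block formulas:
  For a 3×3 Jordan block J_3(-3): exp(t · J_3(-3)) = e^(-3t)·(I + t·N + (t^2/2)·N^2), where N is the 3×3 nilpotent shift.

After assembling e^{tJ} and conjugating by P, we get:

e^{tB} =
  [3*t^2*exp(-3*t) + 6*t*exp(-3*t) + exp(-3*t), -3*t*exp(-3*t), 9*t^2*exp(-3*t)/2]
  [6*t^2*exp(-3*t) + 10*t*exp(-3*t), -6*t*exp(-3*t) + exp(-3*t), 9*t^2*exp(-3*t) - 3*t*exp(-3*t)]
  [-2*t^2*exp(-3*t) - 4*t*exp(-3*t), 2*t*exp(-3*t), -3*t^2*exp(-3*t) + exp(-3*t)]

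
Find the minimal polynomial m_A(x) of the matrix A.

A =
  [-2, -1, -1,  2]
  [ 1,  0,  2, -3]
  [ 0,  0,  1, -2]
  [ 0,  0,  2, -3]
x^3 + 3*x^2 + 3*x + 1

The characteristic polynomial is χ_A(x) = (x + 1)^4, so the eigenvalues are known. The minimal polynomial is
  m_A(x) = Π_λ (x − λ)^{k_λ}
where k_λ is the size of the *largest* Jordan block for λ (equivalently, the smallest k with (A − λI)^k v = 0 for every generalised eigenvector v of λ).

  λ = -1: largest Jordan block has size 3, contributing (x + 1)^3

So m_A(x) = (x + 1)^3 = x^3 + 3*x^2 + 3*x + 1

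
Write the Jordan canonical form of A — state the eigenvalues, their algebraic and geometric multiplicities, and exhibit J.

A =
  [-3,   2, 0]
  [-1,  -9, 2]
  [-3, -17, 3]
J_3(-3)

The characteristic polynomial is
  det(x·I − A) = x^3 + 9*x^2 + 27*x + 27 = (x + 3)^3

Eigenvalues and multiplicities (the geometric multiplicity of λ is n − rank(A − λI), which equals the number of Jordan blocks for λ):
  λ = -3: algebraic multiplicity = 3, geometric multiplicity = 1

Determining the block sizes for each eigenvalue:
  λ = -3: one block (gm = 1), so the single block has size am = 3 → block sizes [3]

Assembling the blocks gives a Jordan form
J =
  [-3,  1,  0]
  [ 0, -3,  1]
  [ 0,  0, -3]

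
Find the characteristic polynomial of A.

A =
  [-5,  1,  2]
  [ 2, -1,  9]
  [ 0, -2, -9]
x^3 + 15*x^2 + 75*x + 125

Expanding det(x·I − A) (e.g. by cofactor expansion or by noting that A is similar to its Jordan form J, which has the same characteristic polynomial as A) gives
  χ_A(x) = x^3 + 15*x^2 + 75*x + 125
which factors as (x + 5)^3. The eigenvalues (with algebraic multiplicities) are λ = -5 with multiplicity 3.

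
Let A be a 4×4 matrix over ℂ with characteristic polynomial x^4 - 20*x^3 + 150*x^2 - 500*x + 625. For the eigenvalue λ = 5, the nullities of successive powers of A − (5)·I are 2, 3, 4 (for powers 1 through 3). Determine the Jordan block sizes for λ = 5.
Block sizes for λ = 5: [3, 1]

From the dimensions of kernels of powers, the number of Jordan blocks of size at least j is d_j − d_{j−1} where d_j = dim ker(N^j) (with d_0 = 0). Computing the differences gives [2, 1, 1].
The number of blocks of size exactly k is (#blocks of size ≥ k) − (#blocks of size ≥ k + 1), so the partition is: 1 block(s) of size 1, 1 block(s) of size 3.
In nonincreasing order the block sizes are [3, 1].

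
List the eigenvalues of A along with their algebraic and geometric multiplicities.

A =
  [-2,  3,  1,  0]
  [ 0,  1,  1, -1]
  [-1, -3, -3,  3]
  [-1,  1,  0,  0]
λ = -1: alg = 4, geom = 2

Step 1 — factor the characteristic polynomial to read off the algebraic multiplicities:
  χ_A(x) = (x + 1)^4

Step 2 — compute geometric multiplicities via the rank-nullity identity g(λ) = n − rank(A − λI):
  rank(A − (-1)·I) = 2, so dim ker(A − (-1)·I) = n − 2 = 2

Summary:
  λ = -1: algebraic multiplicity = 4, geometric multiplicity = 2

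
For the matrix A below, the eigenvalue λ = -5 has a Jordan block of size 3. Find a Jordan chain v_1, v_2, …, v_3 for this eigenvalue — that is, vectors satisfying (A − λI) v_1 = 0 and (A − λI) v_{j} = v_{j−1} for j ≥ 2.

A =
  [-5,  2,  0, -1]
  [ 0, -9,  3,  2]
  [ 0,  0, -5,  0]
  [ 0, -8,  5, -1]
A Jordan chain for λ = -5 of length 3:
v_1 = (1, -2, 0, -4)ᵀ
v_2 = (0, 3, 0, 5)ᵀ
v_3 = (0, 0, 1, 0)ᵀ

Let N = A − (-5)·I. We want v_3 with N^3 v_3 = 0 but N^2 v_3 ≠ 0; then v_{j-1} := N · v_j for j = 3, …, 2.

Pick v_3 = (0, 0, 1, 0)ᵀ.
Then v_2 = N · v_3 = (0, 3, 0, 5)ᵀ.
Then v_1 = N · v_2 = (1, -2, 0, -4)ᵀ.

Sanity check: (A − (-5)·I) v_1 = (0, 0, 0, 0)ᵀ = 0. ✓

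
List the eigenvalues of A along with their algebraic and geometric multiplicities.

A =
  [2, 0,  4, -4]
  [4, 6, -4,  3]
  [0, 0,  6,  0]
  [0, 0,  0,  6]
λ = 2: alg = 1, geom = 1; λ = 6: alg = 3, geom = 2

Step 1 — factor the characteristic polynomial to read off the algebraic multiplicities:
  χ_A(x) = (x - 6)^3*(x - 2)

Step 2 — compute geometric multiplicities via the rank-nullity identity g(λ) = n − rank(A − λI):
  rank(A − (2)·I) = 3, so dim ker(A − (2)·I) = n − 3 = 1
  rank(A − (6)·I) = 2, so dim ker(A − (6)·I) = n − 2 = 2

Summary:
  λ = 2: algebraic multiplicity = 1, geometric multiplicity = 1
  λ = 6: algebraic multiplicity = 3, geometric multiplicity = 2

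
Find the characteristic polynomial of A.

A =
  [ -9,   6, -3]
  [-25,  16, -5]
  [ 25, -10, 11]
x^3 - 18*x^2 + 108*x - 216

Expanding det(x·I − A) (e.g. by cofactor expansion or by noting that A is similar to its Jordan form J, which has the same characteristic polynomial as A) gives
  χ_A(x) = x^3 - 18*x^2 + 108*x - 216
which factors as (x - 6)^3. The eigenvalues (with algebraic multiplicities) are λ = 6 with multiplicity 3.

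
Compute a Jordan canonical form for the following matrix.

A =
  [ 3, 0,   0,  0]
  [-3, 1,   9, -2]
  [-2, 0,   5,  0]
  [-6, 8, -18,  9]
J_1(3) ⊕ J_2(5) ⊕ J_1(5)

The characteristic polynomial is
  det(x·I − A) = x^4 - 18*x^3 + 120*x^2 - 350*x + 375 = (x - 5)^3*(x - 3)

Eigenvalues and multiplicities (the geometric multiplicity of λ is n − rank(A − λI), which equals the number of Jordan blocks for λ):
  λ = 3: algebraic multiplicity = 1, geometric multiplicity = 1
  λ = 5: algebraic multiplicity = 3, geometric multiplicity = 2

Determining the block sizes for each eigenvalue:
  λ = 3: one block (gm = 1), so the single block has size am = 1 → block sizes [1]
  λ = 5: 2 blocks summing to 3 forces exactly one block of size 2 and the rest size 1 → block sizes [2, 1]

Assembling the blocks gives a Jordan form
J =
  [3, 0, 0, 0]
  [0, 5, 1, 0]
  [0, 0, 5, 0]
  [0, 0, 0, 5]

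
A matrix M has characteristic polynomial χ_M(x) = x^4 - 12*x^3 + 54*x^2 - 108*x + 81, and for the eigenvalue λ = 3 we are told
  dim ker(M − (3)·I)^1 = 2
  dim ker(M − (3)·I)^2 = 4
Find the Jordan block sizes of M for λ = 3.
Block sizes for λ = 3: [2, 2]

From the dimensions of kernels of powers, the number of Jordan blocks of size at least j is d_j − d_{j−1} where d_j = dim ker(N^j) (with d_0 = 0). Computing the differences gives [2, 2].
The number of blocks of size exactly k is (#blocks of size ≥ k) − (#blocks of size ≥ k + 1), so the partition is: 2 block(s) of size 2.
In nonincreasing order the block sizes are [2, 2].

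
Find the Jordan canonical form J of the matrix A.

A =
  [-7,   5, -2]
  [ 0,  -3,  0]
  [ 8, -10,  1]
J_2(-3) ⊕ J_1(-3)

The characteristic polynomial is
  det(x·I − A) = x^3 + 9*x^2 + 27*x + 27 = (x + 3)^3

Eigenvalues and multiplicities (the geometric multiplicity of λ is n − rank(A − λI), which equals the number of Jordan blocks for λ):
  λ = -3: algebraic multiplicity = 3, geometric multiplicity = 2

Determining the block sizes for each eigenvalue:
  λ = -3: 2 blocks summing to 3 forces exactly one block of size 2 and the rest size 1 → block sizes [2, 1]

Assembling the blocks gives a Jordan form
J =
  [-3,  1,  0]
  [ 0, -3,  0]
  [ 0,  0, -3]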